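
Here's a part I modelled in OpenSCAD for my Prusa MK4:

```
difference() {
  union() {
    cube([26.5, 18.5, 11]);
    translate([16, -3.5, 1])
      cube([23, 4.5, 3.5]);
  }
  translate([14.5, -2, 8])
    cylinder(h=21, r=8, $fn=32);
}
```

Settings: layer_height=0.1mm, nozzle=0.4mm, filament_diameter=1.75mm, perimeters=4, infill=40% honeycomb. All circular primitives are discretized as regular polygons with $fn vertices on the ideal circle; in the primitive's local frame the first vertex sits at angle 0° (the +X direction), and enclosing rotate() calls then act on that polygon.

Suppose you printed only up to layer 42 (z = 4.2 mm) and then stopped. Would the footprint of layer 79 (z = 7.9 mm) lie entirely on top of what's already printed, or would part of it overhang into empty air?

Compare the two slices. At z = 4.2: the cube (footprint 26.5×18.5) is included at this height (area 490.25 mm²); the 23×4.5 cube at (16, -3.5) contributes its full rectangle (area 103.50 mm²); Merging all regions: the regions partially overlap — summed areas 593.75 mm² minus the doubly-counted overlap 10.50 mm² gives 583.25 mm² — area = 583.25 mm²; the cylinder at (14.5, -2) does not reach this height (z outside [8, 29]); Subtracting the remaining from the first: none of the subtracted shapes is present at this height, so that combined region is unchanged — area = 583.25 mm². At z = 7.9: the cube is present — its section is the full 26.5×18.5 rectangle (area 490.25 mm²); the cube at (16, -3.5) is absent (z outside [1, 4.5]); Taking the union: only the 26.5×18.5 cube is present, so the union is just that shape — area = 490.25 mm²; the cylinder at (14.5, -2) does not reach this height (z outside [8, 29]); After the difference (first − rest): none of the subtracted shapes is present at this height, so the result so far is unchanged — area = 490.25 mm². Checking containment: the cross-section at z = 7.9 is a subset of the cross-section at z = 4.2.

entirely on top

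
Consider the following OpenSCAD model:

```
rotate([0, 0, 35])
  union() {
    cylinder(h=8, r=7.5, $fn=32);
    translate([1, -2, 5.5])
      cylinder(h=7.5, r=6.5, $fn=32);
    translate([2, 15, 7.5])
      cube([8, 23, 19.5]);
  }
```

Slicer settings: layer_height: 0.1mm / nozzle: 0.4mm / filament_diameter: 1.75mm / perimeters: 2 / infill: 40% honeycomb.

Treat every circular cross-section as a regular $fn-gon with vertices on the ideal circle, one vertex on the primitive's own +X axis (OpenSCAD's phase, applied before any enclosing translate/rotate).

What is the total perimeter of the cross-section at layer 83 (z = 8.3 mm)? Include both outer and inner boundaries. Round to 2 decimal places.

At z = 8.3 mm: the cylinder is not intersected at this z (z outside [0, 8]); the cylinder at (1, -2): section is a regular 32-gon, circumradius r=6.5 (perimeter = 2·32·6.500·sin(180°/32) = 40.78 mm); the 8×23 cube at (2, 15) contributes its full rectangle (perimeter 62.00 mm); Combining (union): the 2 present regions are separate (no shared area or edge), so areas and boundary lengths simply add and each stays a separate island — boundary = 102.78 mm; (rotated 35° about Z; rotation is an isometry so areas/perimeters/island counts are preserved). Overall, the cross-section has 2 separate islands. Total boundary length (outer) = 102.78 mm.

102.78 mm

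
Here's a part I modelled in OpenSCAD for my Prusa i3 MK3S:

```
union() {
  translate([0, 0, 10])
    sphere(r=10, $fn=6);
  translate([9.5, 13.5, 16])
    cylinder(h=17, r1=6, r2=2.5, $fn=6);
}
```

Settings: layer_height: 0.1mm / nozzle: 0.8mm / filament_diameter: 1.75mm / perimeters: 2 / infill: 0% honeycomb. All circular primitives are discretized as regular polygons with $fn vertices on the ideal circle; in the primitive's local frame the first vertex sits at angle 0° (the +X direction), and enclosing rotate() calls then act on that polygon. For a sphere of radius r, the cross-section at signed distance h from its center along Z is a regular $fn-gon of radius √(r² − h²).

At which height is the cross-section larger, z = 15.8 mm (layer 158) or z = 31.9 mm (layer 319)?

Layer 158 (z = 15.8): the r=10 sphere contributes a regular 6-gon of circumradius √(10²−5.8²) = 8.146 (area = (6/2)·8.146²·sin(360°/6) = 172.41 mm²); the cone at (9.5, 13.5) is absent (z outside [16, 33]); Combining (union): only the r=10 sphere is present, so the union is just that shape — area = 172.41 mm². So its area = 172.41 mm². Layer 319 (z = 31.9): the sphere is not intersected at this z (|z−center|=21.900 > r=10); the cone at (9.5, 13.5): at t=0.935 of its height the radius interpolates to r₁+(r₂−r₁)t = 2.726, giving a regular 6-gon of that circumradius (area = (6/2)·2.726²·sin(360°/6) = 19.31 mm²); Merging all regions: only the cone at (9.5, 13.5) is present, so the union is just that shape — area = 19.31 mm². So its area = 19.31 mm². Layer 158 is larger (172.41 vs 19.31 mm²).

layer 158 (z = 15.8 mm)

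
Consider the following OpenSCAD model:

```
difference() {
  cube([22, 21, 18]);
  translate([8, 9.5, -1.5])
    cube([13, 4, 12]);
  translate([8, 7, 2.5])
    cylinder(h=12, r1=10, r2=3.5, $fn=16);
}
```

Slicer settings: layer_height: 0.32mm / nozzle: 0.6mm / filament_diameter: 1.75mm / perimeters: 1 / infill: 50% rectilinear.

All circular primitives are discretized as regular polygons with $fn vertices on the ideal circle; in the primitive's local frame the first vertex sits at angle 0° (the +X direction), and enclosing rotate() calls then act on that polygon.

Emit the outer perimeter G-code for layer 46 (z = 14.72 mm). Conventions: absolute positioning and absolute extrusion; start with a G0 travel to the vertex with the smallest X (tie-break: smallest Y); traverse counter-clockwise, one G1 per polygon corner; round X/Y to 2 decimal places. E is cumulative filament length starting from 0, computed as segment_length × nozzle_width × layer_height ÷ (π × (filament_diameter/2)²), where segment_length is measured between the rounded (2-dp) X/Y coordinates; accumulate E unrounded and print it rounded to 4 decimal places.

At z = 14.72 mm: the cube (footprint 22×21) is included at this height; the cube at (8, 9.5) is not intersected at this z (z outside [-1.5, 10.5]); the cone at (8, 7) is not intersected at this z (z outside [2.5, 14.5]); Taking the first minus the rest: none of the subtracted shapes is present at this height, so the 22×21 cube is unchanged — 1 connected region. The outline is a single polygon with 4 vertices. Extrusion per mm of travel: 0.6 × 0.32 / (π × 0.875²) = 0.079824. Accumulating E over each segment gives final E = 6.8649.

G0 X0.00 Y0.00 Z14.72
G1 X22.00 Y0.00 E1.7561
G1 X22.00 Y21.00 E3.4324
G1 X0.00 Y21.00 E5.1886
G1 X0.00 Y0.00 E6.8649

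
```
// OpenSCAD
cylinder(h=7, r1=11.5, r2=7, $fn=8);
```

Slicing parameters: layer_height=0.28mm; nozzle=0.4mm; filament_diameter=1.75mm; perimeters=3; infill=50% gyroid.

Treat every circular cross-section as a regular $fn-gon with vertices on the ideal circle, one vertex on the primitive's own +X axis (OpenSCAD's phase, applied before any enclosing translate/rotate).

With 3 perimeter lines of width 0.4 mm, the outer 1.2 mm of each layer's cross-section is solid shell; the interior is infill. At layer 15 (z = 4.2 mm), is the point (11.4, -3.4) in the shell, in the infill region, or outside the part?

outside

At z = 4.2 mm: the cone: at t=0.600 of its height the radius interpolates to r₁+(r₂−r₁)t = 8.800, giving a regular 8-gon of that circumradius. Overall, the cross-section is a single solid region. The nearest boundary edge runs (6.22, -6.22)→(8.80, 0.00); distance from the point to it = 3.70 mm. The point is not inside any of the regions above, so it lies outside the cross-section (3.70 mm from the nearest boundary).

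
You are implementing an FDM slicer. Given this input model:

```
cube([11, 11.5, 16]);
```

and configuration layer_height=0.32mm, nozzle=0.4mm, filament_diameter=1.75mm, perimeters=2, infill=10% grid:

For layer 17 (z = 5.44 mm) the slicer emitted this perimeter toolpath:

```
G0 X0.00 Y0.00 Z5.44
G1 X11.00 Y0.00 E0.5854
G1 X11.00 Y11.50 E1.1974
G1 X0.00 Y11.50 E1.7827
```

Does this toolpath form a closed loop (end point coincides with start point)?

Start point (G0): (0.00, 0.00). End point (last G1): the path does not return to the start — open.

no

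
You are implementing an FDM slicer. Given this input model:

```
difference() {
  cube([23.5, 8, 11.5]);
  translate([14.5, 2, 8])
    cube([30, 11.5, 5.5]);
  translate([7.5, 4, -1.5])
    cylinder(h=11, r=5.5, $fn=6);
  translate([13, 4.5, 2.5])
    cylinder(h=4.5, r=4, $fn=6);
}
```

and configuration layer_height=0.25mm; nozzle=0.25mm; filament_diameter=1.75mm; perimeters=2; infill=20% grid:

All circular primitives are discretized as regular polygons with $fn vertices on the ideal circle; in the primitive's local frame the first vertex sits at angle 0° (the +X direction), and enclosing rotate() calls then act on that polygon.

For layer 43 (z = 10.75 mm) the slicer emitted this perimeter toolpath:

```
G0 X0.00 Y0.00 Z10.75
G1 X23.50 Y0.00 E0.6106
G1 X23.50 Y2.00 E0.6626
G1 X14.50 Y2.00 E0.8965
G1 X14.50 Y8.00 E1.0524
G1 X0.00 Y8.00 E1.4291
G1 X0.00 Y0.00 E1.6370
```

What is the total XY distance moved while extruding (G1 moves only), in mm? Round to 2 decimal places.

63.00 mm

Sum the Euclidean lengths of each G1 segment: total = 63.00 mm.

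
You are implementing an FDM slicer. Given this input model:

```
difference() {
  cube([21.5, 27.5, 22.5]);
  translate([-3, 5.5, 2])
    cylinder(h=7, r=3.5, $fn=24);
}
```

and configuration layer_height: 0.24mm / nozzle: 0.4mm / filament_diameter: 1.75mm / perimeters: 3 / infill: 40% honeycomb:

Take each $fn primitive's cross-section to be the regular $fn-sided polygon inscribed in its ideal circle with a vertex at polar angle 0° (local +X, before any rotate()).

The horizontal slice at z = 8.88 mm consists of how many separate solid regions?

At z = 8.88 mm: the cube is present — its section is the full 21.5×27.5 rectangle; the r=3.5 cylinder at (-3, 5.5) contributes a regular 24-gon of circumradius 3.5; Taking the first minus the rest: starting from the 21.5×27.5 cube, the r=3.5 cylinder at (-3, 5.5) partially overlaps it — only the 1.15 mm² overlap (of its 38.05 mm²) is removed, clipping the outline — 1 connected region. The result has 1 disconnected region.

1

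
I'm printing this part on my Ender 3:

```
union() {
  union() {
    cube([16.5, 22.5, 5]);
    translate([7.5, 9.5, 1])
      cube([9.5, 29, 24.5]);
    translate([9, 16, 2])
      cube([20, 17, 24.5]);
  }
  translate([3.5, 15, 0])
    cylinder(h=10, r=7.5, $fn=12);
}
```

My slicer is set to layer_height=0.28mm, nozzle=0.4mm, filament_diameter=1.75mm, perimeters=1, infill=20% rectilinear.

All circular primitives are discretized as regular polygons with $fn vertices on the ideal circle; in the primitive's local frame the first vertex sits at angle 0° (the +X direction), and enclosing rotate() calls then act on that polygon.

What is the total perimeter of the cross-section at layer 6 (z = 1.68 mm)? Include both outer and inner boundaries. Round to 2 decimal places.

113.92 mm

At z = 1.68 mm: the cube is present — its section is the full 16.5×22.5 rectangle (perimeter 78.00 mm); the cube at (7.5, 9.5) (footprint 9.5×29) is included at this height (perimeter 77.00 mm); the cube at (9, 16) is absent (z outside [2, 26.5]); Merging all regions: the regions partially overlap (shared area 117.00 mm²), so the edge portions inside another operand are dropped and the merged outline is re-measured after clipping — boundary = 111.00 mm; the r=7.5 cylinder at (3.5, 15) contributes a regular 12-gon of circumradius 7.5 (perimeter = 2·12·7.500·sin(180°/12) = 46.59 mm); Merging all regions: the regions partially overlap (shared area 133.59 mm²), so the edge portions inside another operand are dropped and the merged outline is re-measured after clipping — boundary = 113.92 mm. Overall, the cross-section is a single solid region. Total boundary length (outer) = 113.92 mm.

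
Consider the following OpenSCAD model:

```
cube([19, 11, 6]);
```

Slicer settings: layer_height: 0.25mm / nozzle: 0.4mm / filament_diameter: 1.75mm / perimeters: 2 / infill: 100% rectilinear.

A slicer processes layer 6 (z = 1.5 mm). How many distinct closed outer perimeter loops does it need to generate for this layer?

At z = 1.5 mm: the cube (footprint 19×11) is included at this height. The result has 1 disconnected region.

1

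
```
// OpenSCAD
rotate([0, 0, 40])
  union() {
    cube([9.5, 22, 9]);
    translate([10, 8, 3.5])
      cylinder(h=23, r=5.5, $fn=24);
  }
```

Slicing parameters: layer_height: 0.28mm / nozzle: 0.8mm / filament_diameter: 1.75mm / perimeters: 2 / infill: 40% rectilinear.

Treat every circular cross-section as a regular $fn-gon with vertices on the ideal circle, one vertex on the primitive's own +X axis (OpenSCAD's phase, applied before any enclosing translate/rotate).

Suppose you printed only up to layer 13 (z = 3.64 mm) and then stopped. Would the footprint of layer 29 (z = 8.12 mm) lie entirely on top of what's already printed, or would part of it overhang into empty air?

Compare the two slices. At z = 3.64: the cube (footprint 9.5×22) is included at this height (area 209.00 mm²); the r=5.5 cylinder at (10, 8) gives a regular 24-gon of circumradius 5.5 (constant along its height) (area = (24/2)·5.500²·sin(360°/24) = 93.95 mm²); Combining (union): the regions partially overlap — summed areas 302.95 mm² minus the doubly-counted overlap 41.51 mm² gives 261.44 mm² — area = 261.44 mm²; (rotated 40° about Z; rotation is an isometry so areas/perimeters/island counts are preserved). At z = 8.12: the cube (footprint 9.5×22) is included at this height (area 209.00 mm²); the r=5.5 cylinder at (10, 8) contributes a regular 24-gon of circumradius 5.5 (area = (24/2)·5.500²·sin(360°/24) = 93.95 mm²); Merging all regions: the regions partially overlap — summed areas 302.95 mm² minus the doubly-counted overlap 41.51 mm² gives 261.44 mm² — area = 261.44 mm²; (whole slice rotated 40° about Z — lengths, areas and connectivity unchanged). Checking containment: the cross-section at z = 8.12 is a subset of the cross-section at z = 3.64.

entirely on top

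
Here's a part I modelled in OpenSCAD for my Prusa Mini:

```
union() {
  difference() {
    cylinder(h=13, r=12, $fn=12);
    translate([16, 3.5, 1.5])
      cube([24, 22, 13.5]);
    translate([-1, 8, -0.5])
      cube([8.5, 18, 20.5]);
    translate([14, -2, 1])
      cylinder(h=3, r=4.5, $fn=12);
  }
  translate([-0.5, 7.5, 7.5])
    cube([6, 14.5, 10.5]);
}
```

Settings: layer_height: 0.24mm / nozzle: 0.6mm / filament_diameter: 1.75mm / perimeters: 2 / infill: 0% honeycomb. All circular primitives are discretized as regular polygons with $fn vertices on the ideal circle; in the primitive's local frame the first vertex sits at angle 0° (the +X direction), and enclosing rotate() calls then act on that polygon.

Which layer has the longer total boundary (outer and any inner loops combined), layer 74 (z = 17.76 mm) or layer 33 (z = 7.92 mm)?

Layer 74 (z = 17.76): the cylinder does not reach this height (z outside [0, 13]); the cube at (16, 3.5) is not intersected at this z (z outside [1.5, 15]); the cube at (-1, 8) is present — its section is the full 8.5×18 rectangle (perimeter 53.00 mm); the cylinder at (14, -2) is absent (z outside [1, 4]); After the difference (first − rest): the first operand is absent here, so nothing remains; the 6×14.5 cube at (-0.5, 7.5) contributes its full rectangle (perimeter 41.00 mm); Merging all regions: only the 6×14.5 cube at (-0.5, 7.5) is present, so the union is just that shape — boundary = 41.00 mm. So its perimeter = 41.00 mm. Layer 33 (z = 7.92): the r=12 cylinder contributes a regular 12-gon of circumradius 12 (perimeter = 2·12·12.000·sin(180°/12) = 74.54 mm); the cube at (16, 3.5) (footprint 24×22) is included at this height (perimeter 92.00 mm); the cube at (-1, 8) (footprint 8.5×18) is included at this height (perimeter 53.00 mm); the cylinder at (14, -2) does not reach this height (z outside [1, 4]); Taking the first minus the rest: starting from the r=12 cylinder, the 24×22 cube at (16, 3.5) misses the remaining region (no effect); the 8.5×18 cube at (-1, 8) partially overlaps it — only the 25.51 mm² overlap (of its 153.00 mm²) is removed, clipping the outline — boundary = 78.30 mm; the cube at (-0.5, 7.5) (footprint 6×14.5) is included at this height (perimeter 41.00 mm); Combining (union): the regions partially overlap (shared area 3.00 mm²), so the edge portions inside another operand are dropped and the merged outline is re-measured after clipping — boundary = 106.30 mm. So its perimeter = 106.30 mm. Layer 33 is larger (106.30 vs 41.00 mm).

layer 33 (z = 7.92 mm)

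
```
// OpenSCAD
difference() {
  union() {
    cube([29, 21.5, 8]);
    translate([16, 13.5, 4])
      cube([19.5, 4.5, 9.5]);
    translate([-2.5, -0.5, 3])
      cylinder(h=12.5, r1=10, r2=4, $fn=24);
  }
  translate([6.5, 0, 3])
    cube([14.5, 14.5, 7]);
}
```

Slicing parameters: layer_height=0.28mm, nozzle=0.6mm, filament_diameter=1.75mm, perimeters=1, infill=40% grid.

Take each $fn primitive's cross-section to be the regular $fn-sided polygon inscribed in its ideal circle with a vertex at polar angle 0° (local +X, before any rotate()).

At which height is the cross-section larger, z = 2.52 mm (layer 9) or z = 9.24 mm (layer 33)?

Layer 9 (z = 2.52): the cube (footprint 29×21.5) is included at this height (area 623.50 mm²); the cube at (16, 13.5) is not intersected at this z (z outside [4, 13.5]); the cone at (-2.5, -0.5) does not reach this height (z outside [3, 15.5]); Taking the union: only the 29×21.5 cube is present, so the union is just that shape — area = 623.50 mm²; the cube at (6.5, 0) is not intersected at this z (z outside [3, 10]); Taking the first minus the rest: none of the subtracted shapes is present at this height, so that combined region is unchanged — area = 623.50 mm². So its area = 623.50 mm². Layer 33 (z = 9.24): the cube does not reach this height (z outside [0, 8]); the cube at (16, 13.5) is present — its section is the full 19.5×4.5 rectangle (area 87.75 mm²); the cone at (-2.5, -0.5) (r1=10→r2=4) has section circumradius 7.005 here — a regular 24-gon (area = (24/2)·7.005²·sin(360°/24) = 152.39 mm²); Taking the union: the 2 present regions are separate (no shared area or edge), so areas and boundary lengths simply add and each stays a separate island — area = 240.14 mm²; the 14.5×14.5 cube at (6.5, 0) contributes its full rectangle (area 210.25 mm²); After the difference (first − rest): starting from that combined region (240.14 mm²), the 14.5×14.5 cube at (6.5, 0) partially overlaps it — only the 5.00 mm² overlap (of its 210.25 mm²) is removed, clipping the outline — area = 235.14 mm². So its area = 235.14 mm². Layer 9 is larger (623.50 vs 235.14 mm²).

layer 9 (z = 2.52 mm)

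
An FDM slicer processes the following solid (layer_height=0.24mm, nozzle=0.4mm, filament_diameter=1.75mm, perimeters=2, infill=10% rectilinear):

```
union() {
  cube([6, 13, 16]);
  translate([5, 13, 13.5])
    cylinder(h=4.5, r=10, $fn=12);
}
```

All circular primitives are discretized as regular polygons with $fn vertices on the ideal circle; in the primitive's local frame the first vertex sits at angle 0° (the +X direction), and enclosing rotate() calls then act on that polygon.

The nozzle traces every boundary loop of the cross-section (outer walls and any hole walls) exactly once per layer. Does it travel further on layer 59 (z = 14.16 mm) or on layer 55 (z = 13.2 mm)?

layer 59 (z = 14.16 mm)

Layer 59 (z = 14.16): the cube (footprint 6×13) is included at this height (perimeter 38.00 mm); the r=10 cylinder at (5, 13) contributes a regular 12-gon of circumradius 10 (perimeter = 2·12·10.000·sin(180°/12) = 62.12 mm); Taking the union: the regions partially overlap (shared area 56.52 mm²), so the edge portions inside another operand are dropped and the merged outline is re-measured after clipping — boundary = 69.51 mm. So its perimeter = 69.51 mm. Layer 55 (z = 13.2): the cube is present — its section is the full 6×13 rectangle (perimeter 38.00 mm); the cylinder at (5, 13) does not reach this height (z outside [13.5, 18]); Combining (union): only the 6×13 cube is present, so the union is just that shape — boundary = 38.00 mm. So its perimeter = 38.00 mm. Layer 59 is larger (69.51 vs 38.00 mm).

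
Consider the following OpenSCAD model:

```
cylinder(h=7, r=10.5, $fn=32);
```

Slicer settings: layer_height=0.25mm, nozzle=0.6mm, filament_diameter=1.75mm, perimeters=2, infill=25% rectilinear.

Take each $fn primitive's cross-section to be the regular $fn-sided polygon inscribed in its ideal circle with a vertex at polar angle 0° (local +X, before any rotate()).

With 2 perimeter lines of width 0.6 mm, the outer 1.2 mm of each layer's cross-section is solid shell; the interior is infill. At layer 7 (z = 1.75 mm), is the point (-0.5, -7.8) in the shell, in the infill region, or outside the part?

At z = 1.75 mm: the cylinder: section is a regular 32-gon, circumradius r=10.5. Overall, the cross-section is a single solid region. The nearest boundary edge runs (-2.05, -10.30)→(-0.00, -10.50); distance from the point to it = 2.64 mm. The point is inside the cross-section and 2.64 mm from the nearest boundary — more than the 1.2 mm shell width (2 × 0.6), so it's in the infill interior.

infill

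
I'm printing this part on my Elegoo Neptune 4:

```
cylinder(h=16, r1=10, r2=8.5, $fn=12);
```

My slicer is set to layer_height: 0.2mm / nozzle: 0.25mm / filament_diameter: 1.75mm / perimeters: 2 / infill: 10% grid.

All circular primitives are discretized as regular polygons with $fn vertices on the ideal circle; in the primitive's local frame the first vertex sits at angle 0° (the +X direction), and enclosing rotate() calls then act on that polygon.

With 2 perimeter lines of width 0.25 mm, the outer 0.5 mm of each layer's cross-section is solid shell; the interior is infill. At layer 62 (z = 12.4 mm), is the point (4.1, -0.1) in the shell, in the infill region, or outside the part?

infill

At z = 12.4 mm: the cone (r1=10→r2=8.5) has section circumradius 8.838 here — a regular 12-gon. Overall, the cross-section is a single solid region. The nearest boundary edge runs (7.65, -4.42)→(8.84, 0.00); distance from the point to it = 4.55 mm. The point is inside the cross-section and 4.55 mm from the nearest boundary — more than the 0.5 mm shell width (2 × 0.25), so it's in the infill interior.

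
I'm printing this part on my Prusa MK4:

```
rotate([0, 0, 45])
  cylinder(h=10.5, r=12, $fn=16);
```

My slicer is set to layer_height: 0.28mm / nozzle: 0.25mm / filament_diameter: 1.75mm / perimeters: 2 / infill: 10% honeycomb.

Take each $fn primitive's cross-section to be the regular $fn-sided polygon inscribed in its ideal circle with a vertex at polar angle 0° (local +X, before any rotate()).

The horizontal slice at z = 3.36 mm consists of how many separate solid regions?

1

At z = 3.36 mm: the r=12 cylinder contributes a regular 16-gon of circumradius 12; (rotated 45° about Z; rotation is an isometry so areas/perimeters/island counts are preserved). The result has 1 disconnected region.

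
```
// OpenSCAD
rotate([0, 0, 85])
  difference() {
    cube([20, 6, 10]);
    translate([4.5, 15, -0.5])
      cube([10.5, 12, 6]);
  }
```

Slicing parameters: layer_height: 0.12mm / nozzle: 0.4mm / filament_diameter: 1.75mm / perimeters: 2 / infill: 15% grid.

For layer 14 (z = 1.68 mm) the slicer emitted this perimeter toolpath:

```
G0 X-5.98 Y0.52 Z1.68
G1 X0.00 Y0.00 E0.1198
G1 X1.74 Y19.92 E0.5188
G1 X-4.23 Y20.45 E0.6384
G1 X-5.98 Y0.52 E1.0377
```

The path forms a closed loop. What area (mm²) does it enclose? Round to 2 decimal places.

119.97 mm²

Apply the shoelace formula to the sequence of (X, Y) vertices; enclosed area = 119.97 mm².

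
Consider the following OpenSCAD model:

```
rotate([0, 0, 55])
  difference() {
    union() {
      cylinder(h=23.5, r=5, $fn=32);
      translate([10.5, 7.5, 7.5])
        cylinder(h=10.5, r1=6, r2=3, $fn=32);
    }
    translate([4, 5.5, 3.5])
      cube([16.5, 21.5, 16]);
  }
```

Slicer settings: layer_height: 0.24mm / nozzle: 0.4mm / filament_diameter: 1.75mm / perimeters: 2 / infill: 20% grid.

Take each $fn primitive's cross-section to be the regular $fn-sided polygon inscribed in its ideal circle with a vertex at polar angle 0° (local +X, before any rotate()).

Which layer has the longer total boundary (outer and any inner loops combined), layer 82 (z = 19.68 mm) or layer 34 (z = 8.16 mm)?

layer 34 (z = 8.16 mm)

Layer 82 (z = 19.68): the cylinder: section is a regular 32-gon, circumradius r=5 (perimeter = 2·32·5.000·sin(180°/32) = 31.37 mm); the cone at (10.5, 7.5) is not intersected at this z (z outside [7.5, 18]); Combining (union): only the r=5 cylinder is present, so the union is just that shape — boundary = 31.37 mm; the cube at (4, 5.5) does not reach this height (z outside [3.5, 19.5]); After the difference (first − rest): none of the subtracted shapes is present at this height, so the result so far is unchanged — boundary = 31.37 mm; (whole slice rotated 55° about Z — lengths, areas and connectivity unchanged). So its perimeter = 31.37 mm. Layer 34 (z = 8.16): the r=5 cylinder contributes a regular 32-gon of circumradius 5 (perimeter = 2·32·5.000·sin(180°/32) = 31.37 mm); the cone at (10.5, 7.5) contributes a regular 32-gon of circumradius 5.811 (interpolated between r1=6 and r2=3 at t=0.063) (perimeter = 2·32·5.811·sin(180°/32) = 36.46 mm); Taking the union: the 2 present regions are separate (no shared area or edge), so areas and boundary lengths simply add and each stays a separate island — boundary = 67.82 mm; the 16.5×21.5 cube at (4, 5.5) contributes its full rectangle (perimeter 76.00 mm); Subtracting the remaining from the first: starting from that combined region, the 16.5×21.5 cube at (4, 5.5) partially overlaps it — only the 75.41 mm² overlap (of its 354.75 mm²) is removed, clipping the outline — boundary = 56.38 mm; (rotated 55° about Z; rotation is an isometry so areas/perimeters/island counts are preserved). So its perimeter = 56.38 mm. Layer 34 is larger (56.38 vs 31.37 mm).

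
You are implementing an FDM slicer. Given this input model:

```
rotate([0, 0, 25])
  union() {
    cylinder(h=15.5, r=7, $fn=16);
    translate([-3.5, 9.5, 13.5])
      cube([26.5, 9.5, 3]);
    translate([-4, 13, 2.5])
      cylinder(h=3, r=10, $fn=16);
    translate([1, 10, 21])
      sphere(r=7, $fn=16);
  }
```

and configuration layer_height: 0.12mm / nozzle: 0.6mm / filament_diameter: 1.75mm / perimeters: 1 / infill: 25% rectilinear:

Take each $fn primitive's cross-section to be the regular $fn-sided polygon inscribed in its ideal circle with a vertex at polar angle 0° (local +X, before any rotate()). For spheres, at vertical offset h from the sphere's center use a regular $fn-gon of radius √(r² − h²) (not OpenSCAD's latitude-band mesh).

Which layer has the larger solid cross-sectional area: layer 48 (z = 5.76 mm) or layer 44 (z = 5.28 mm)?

Layer 48 (z = 5.76): the cylinder: section is a regular 16-gon, circumradius r=7 (area = (16/2)·7.000²·sin(360°/16) = 150.01 mm²); the cube at (-3.5, 9.5) is absent (z outside [13.5, 16.5]); the cylinder at (-4, 13) is absent (z outside [2.5, 5.5]); the sphere at (1, 10) does not reach this height (|z−center|=15.240 > r=7); Taking the union: only the r=7 cylinder is present, so the union is just that shape — area = 150.01 mm²; (rotated 25° about Z; rotation is an isometry so areas/perimeters/island counts are preserved). So its area = 150.01 mm². Layer 44 (z = 5.28): the cylinder: section is a regular 16-gon, circumradius r=7 (area = (16/2)·7.000²·sin(360°/16) = 150.01 mm²); the cube at (-3.5, 9.5) does not reach this height (z outside [13.5, 16.5]); the r=10 cylinder at (-4, 13) gives a regular 16-gon of circumradius 10 (constant along its height) (area = (16/2)·10.000²·sin(360°/16) = 306.15 mm²); the sphere at (1, 10) is absent (|z−center|=15.720 > r=7); Merging all regions: the regions partially overlap — summed areas 456.16 mm² minus the doubly-counted overlap 20.86 mm² gives 435.30 mm² — area = 435.30 mm²; (whole slice rotated 25° about Z — lengths, areas and connectivity unchanged). So its area = 435.30 mm². Layer 44 is larger (435.30 vs 150.01 mm²).

layer 44 (z = 5.28 mm)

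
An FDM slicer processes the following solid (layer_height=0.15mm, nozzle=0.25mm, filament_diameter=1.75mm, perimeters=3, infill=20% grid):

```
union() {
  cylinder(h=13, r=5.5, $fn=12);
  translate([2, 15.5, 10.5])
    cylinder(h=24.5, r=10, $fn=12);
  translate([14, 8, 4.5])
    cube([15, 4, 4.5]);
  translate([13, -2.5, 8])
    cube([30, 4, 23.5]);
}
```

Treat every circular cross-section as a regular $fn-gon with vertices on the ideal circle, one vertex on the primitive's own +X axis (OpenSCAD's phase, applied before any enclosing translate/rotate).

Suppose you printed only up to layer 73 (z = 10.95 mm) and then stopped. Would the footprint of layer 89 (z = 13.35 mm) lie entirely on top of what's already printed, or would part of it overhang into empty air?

entirely on top

Compare the two slices. At z = 10.95: the r=5.5 cylinder contributes a regular 12-gon of circumradius 5.5 (area = (12/2)·5.500²·sin(360°/12) = 90.75 mm²); the r=10 cylinder at (2, 15.5) gives a regular 12-gon of circumradius 10 (constant along its height) (area = (12/2)·10.000²·sin(360°/12) = 300.00 mm²); the cube at (14, 8) does not reach this height (z outside [4.5, 9]); the cube at (13, -2.5) (footprint 30×4) is included at this height (area 120.00 mm²); Combining (union): the 3 present regions are separate (no shared area or edge), so areas and boundary lengths simply add and each stays a separate island — area = 510.75 mm². At z = 13.35: the cylinder is absent (z outside [0, 13]); the r=10 cylinder at (2, 15.5) gives a regular 12-gon of circumradius 10 (constant along its height) (area = (12/2)·10.000²·sin(360°/12) = 300.00 mm²); the cube at (14, 8) is absent (z outside [4.5, 9]); the 30×4 cube at (13, -2.5) contributes its full rectangle (area 120.00 mm²); Merging all regions: the 2 present regions are separate (no shared area or edge), so areas and boundary lengths simply add and each stays a separate island — area = 420.00 mm². Checking containment: the cross-section at z = 13.35 is a subset of the cross-section at z = 10.95.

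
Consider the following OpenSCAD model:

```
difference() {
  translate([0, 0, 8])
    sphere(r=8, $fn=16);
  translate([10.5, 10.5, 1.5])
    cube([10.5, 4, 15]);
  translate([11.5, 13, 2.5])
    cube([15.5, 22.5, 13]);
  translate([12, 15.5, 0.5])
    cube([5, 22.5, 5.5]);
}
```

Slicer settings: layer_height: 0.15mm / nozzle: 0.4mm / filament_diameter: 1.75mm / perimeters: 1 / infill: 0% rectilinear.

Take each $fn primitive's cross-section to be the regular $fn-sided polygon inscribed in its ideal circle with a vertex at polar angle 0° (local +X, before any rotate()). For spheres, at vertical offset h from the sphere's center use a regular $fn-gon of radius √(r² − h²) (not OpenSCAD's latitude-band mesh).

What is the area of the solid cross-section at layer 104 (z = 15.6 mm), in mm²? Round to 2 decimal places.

19.10 mm²

At z = 15.6 mm: the r=8 sphere slices to a regular 16-gon of circumradius 2.498 (√(r²−h²) with h=7.6 from center) (area = (16/2)·2.498²·sin(360°/16) = 19.10 mm²); the cube at (10.5, 10.5) (footprint 10.5×4) is included at this height (area 42.00 mm²); the cube at (11.5, 13) does not reach this height (z outside [2.5, 15.5]); the cube at (12, 15.5) is not intersected at this z (z outside [0.5, 6]); After the difference (first − rest): starting from the r=8 sphere (19.10 mm²), the 10.5×4 cube at (10.5, 10.5) misses the remaining region (no effect) — area = 19.10 mm². Overall, the cross-section is a single solid region. Net area = 19.10 mm².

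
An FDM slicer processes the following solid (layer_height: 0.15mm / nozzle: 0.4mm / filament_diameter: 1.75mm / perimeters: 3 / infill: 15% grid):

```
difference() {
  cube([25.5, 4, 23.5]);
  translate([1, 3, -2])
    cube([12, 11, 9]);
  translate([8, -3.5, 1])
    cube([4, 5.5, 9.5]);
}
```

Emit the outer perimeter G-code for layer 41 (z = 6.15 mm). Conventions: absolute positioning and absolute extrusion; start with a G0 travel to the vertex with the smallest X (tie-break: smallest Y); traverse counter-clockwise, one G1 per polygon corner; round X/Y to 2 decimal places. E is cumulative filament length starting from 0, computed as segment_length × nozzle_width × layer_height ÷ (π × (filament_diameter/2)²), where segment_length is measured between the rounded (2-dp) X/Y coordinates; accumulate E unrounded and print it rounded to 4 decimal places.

G0 X0.00 Y0.00 Z6.15
G1 X8.00 Y0.00 E0.1996
G1 X8.00 Y2.00 E0.2495
G1 X12.00 Y2.00 E0.3492
G1 X12.00 Y0.00 E0.3991
G1 X25.50 Y0.00 E0.7359
G1 X25.50 Y4.00 E0.8357
G1 X13.00 Y4.00 E1.1475
G1 X13.00 Y3.00 E1.1724
G1 X1.00 Y3.00 E1.4718
G1 X1.00 Y4.00 E1.4967
G1 X0.00 Y4.00 E1.5217
G1 X0.00 Y0.00 E1.6214

At z = 6.15 mm: the cube is present — its section is the full 25.5×4 rectangle; the cube at (1, 3) is present — its section is the full 12×11 rectangle; the cube at (8, -3.5) is present — its section is the full 4×5.5 rectangle; Subtracting the remaining from the first: starting from the 25.5×4 cube, the 12×11 cube at (1, 3) partially overlaps it — only the 12.00 mm² overlap (of its 132.00 mm²) is removed, clipping the outline; the 4×5.5 cube at (8, -3.5) partially overlaps it — only the 8.00 mm² overlap (of its 22.00 mm²) is removed, clipping the outline — 1 connected region. The outline is a single polygon with 12 vertices. Extrusion per mm of travel: 0.4 × 0.15 / (π × 0.875²) = 0.024945. Accumulating E over each segment gives final E = 1.6214.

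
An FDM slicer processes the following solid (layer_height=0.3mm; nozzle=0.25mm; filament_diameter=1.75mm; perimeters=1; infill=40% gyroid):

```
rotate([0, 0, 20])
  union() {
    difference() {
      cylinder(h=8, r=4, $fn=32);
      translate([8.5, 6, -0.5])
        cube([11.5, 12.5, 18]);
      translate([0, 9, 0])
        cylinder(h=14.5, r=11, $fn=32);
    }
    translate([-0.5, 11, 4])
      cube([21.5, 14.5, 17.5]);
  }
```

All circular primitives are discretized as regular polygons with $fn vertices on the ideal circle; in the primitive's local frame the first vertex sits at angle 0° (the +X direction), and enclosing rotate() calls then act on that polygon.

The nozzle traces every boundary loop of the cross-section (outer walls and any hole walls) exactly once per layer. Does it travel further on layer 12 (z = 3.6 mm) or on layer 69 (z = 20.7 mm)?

layer 69 (z = 20.7 mm)

Layer 12 (z = 3.6): the r=4 cylinder contributes a regular 32-gon of circumradius 4 (perimeter = 2·32·4.000·sin(180°/32) = 25.09 mm); the 11.5×12.5 cube at (8.5, 6) contributes its full rectangle (perimeter 48.00 mm); the r=11 cylinder at (0, 9) contributes a regular 32-gon of circumradius 11 (perimeter = 2·32·11.000·sin(180°/32) = 69.00 mm); Subtracting the remaining from the first: starting from the r=4 cylinder, the 11.5×12.5 cube at (8.5, 6) misses the remaining region (no effect); the r=11 cylinder at (0, 9) partially overlaps it — only the 38.49 mm² overlap (of its 377.69 mm²) is removed, clipping the outline — boundary = 17.60 mm; the cube at (-0.5, 11) does not reach this height (z outside [4, 21.5]); Combining (union): only the result so far is present, so the union is just that shape — boundary = 17.60 mm; (whole slice rotated 20° about Z — lengths, areas and connectivity unchanged). So its perimeter = 17.60 mm. Layer 69 (z = 20.7): the cylinder is absent (z outside [0, 8]); the cube at (8.5, 6) does not reach this height (z outside [-0.5, 17.5]); the cylinder at (0, 9) is not intersected at this z (z outside [0, 14.5]); Subtracting the remaining from the first: the first operand is absent here, so nothing remains; the 21.5×14.5 cube at (-0.5, 11) contributes its full rectangle (perimeter 72.00 mm); Merging all regions: only the 21.5×14.5 cube at (-0.5, 11) is present, so the union is just that shape — boundary = 72.00 mm; (whole slice rotated 20° about Z — lengths, areas and connectivity unchanged). So its perimeter = 72.00 mm. Layer 69 is larger (72.00 vs 17.60 mm).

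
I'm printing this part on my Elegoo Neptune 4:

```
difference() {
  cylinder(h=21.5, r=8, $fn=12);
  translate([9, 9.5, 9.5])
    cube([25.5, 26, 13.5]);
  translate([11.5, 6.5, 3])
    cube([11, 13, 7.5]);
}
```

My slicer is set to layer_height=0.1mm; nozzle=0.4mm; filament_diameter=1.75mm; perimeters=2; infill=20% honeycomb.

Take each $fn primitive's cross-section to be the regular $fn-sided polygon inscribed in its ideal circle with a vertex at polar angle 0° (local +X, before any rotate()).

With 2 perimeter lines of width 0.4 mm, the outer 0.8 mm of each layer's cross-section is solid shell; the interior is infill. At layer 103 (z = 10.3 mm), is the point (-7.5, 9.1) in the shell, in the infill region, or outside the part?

At z = 10.3 mm: the r=8 cylinder contributes a regular 12-gon of circumradius 8; the cube at (9, 9.5) (footprint 25.5×26) is included at this height; the 11×13 cube at (11.5, 6.5) contributes its full rectangle; Subtracting the remaining from the first: starting from the r=8 cylinder, the 25.5×26 cube at (9, 9.5) misses the remaining region (no effect); the 11×13 cube at (11.5, 6.5) misses the remaining region (no effect) — 1 connected region. Overall, the cross-section is a single solid region. The nearest boundary edge runs (-6.93, 4.00)→(-4.00, 6.93); distance from the point to it = 4.01 mm. The point is not inside any of the regions above, so it lies outside the cross-section (4.01 mm from the nearest boundary).

outside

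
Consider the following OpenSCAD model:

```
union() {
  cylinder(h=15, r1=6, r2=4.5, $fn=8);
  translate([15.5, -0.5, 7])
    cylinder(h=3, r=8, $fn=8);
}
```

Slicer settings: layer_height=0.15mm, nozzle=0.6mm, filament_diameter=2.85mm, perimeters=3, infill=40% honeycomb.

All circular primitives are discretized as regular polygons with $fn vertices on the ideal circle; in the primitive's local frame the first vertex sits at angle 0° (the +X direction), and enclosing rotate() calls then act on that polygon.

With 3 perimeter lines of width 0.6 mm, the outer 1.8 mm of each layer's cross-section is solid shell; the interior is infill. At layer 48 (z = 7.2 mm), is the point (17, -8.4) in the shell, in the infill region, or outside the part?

outside

At z = 7.2 mm: the cone contributes a regular 8-gon of circumradius 5.280 (interpolated between r1=6 and r2=4.5 at t=0.480); the cylinder at (15.5, -0.5): section is a regular 8-gon, circumradius r=8; Combining (union): the 2 present regions are separate (no shared area or edge), so areas and boundary lengths simply add and each stays a separate island — 2 connected regions. Overall, the cross-section has 2 separate islands. The nearest boundary edge runs (21.16, -6.16)→(15.50, -8.50); distance from the point to it = 0.48 mm. The point is not inside any of the regions above, so it lies outside the cross-section (0.48 mm from the nearest boundary).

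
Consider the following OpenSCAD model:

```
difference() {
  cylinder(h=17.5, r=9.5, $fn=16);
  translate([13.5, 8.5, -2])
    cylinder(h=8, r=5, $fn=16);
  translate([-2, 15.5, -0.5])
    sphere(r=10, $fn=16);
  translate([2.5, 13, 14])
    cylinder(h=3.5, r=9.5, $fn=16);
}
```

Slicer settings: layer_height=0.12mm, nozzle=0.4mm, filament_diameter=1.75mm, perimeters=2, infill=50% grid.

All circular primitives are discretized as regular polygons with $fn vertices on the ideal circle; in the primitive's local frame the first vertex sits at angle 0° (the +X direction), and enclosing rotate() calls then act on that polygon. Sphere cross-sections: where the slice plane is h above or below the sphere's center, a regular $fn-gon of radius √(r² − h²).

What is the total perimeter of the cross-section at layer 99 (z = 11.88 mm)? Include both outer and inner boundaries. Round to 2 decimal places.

At z = 11.88 mm: the r=9.5 cylinder gives a regular 16-gon of circumradius 9.5 (constant along its height) (perimeter = 2·16·9.500·sin(180°/16) = 59.31 mm); the cylinder at (13.5, 8.5) is absent (z outside [-2, 6]); the sphere at (-2, 15.5) is absent (|z−center|=12.380 > r=10); the cylinder at (2.5, 13) is not intersected at this z (z outside [14, 17.5]); Subtracting the remaining from the first: none of the subtracted shapes is present at this height, so the r=9.5 cylinder is unchanged — boundary = 59.31 mm. Overall, the cross-section is a single solid region. Total boundary length (outer) = 59.31 mm.

59.31 mm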